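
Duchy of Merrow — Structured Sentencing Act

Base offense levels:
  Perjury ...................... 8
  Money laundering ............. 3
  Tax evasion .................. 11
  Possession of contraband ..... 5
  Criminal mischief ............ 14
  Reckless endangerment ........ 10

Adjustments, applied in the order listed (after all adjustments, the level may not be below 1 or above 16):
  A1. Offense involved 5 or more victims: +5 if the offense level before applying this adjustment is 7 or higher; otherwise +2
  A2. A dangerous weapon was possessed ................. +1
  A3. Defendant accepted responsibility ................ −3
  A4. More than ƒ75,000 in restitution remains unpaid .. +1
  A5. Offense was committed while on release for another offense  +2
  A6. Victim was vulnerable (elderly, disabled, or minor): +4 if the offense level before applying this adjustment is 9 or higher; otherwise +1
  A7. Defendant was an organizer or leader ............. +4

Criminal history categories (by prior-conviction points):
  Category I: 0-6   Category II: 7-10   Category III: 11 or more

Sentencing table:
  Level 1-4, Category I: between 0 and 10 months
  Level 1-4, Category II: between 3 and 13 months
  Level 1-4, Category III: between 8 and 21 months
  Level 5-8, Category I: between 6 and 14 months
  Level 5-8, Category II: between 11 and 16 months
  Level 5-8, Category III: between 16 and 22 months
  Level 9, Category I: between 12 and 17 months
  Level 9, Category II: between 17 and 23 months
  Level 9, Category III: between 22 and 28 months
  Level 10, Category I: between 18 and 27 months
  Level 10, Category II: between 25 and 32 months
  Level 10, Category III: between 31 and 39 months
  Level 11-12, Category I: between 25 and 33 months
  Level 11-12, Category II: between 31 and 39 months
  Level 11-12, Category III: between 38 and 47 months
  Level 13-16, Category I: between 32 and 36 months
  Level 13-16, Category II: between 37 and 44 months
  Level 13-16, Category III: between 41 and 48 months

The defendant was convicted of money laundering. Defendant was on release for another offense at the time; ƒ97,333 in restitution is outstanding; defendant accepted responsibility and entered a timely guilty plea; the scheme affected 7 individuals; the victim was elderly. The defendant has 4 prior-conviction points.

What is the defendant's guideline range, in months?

Base offense level for money laundering: 3.
A1 applies (level before this adjustment is 3 < 7, so +2): 3 + 2 = 5.
A2 does not apply.
A3 applies: 5 − 3 = 2.
A4 applies: 2 + 1 = 3.
A5 applies: 3 + 2 = 5.
A6 applies (level before this adjustment is 5 < 9, so +1): 5 + 1 = 6.
A7 does not apply.
Final offense level: 6.
Criminal history: 4 prior points → Category I (0-6).
Level 6 falls in the 5-8 band.
Grid: Level 5-8 × Category I = 6-14 months.

6-14 months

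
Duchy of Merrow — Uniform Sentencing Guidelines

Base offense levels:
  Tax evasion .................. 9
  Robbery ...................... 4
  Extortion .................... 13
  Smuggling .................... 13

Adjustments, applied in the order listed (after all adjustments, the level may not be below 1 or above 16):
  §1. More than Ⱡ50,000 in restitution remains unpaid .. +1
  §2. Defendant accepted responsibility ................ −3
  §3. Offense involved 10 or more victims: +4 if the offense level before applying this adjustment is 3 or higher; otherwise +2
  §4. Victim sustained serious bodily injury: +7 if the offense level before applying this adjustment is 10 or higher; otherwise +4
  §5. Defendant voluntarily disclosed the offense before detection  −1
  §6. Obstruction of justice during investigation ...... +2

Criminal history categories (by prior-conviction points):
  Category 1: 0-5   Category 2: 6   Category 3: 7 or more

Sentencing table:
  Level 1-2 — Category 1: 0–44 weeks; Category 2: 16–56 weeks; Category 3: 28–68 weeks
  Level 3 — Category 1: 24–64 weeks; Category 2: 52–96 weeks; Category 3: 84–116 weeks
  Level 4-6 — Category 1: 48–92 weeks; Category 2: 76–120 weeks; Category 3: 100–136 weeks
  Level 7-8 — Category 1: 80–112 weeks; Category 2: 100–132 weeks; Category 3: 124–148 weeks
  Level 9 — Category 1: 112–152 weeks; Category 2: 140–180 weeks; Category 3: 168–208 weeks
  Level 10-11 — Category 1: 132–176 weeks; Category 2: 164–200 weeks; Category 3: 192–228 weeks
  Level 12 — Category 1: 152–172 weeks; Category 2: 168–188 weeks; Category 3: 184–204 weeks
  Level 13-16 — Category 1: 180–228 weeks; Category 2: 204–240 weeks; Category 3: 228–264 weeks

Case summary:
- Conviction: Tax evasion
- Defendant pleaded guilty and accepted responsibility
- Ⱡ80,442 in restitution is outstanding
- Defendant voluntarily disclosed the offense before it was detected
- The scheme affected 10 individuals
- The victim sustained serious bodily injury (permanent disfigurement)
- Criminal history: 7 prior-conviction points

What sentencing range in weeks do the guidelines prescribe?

228-264 weeks

Base offense level for tax evasion: 9.
§1 applies: 9 + 1 = 10.
§2 applies: 10 − 3 = 7.
§3 applies (level before this adjustment is 7 ≥ 3, so +4): 7 + 4 = 11.
§4 applies (level before this adjustment is 11 ≥ 10, so +7): 11 + 7 = 18.
§5 applies: 18 − 1 = 17.
§6 does not apply.
Level 17 exceeds the maximum of 16; capped at 16.
Final offense level: 16.
Criminal history: 7 prior points → Category 3 (7+).
Level 16 falls in the 13-16 band.
Grid: Level 13-16 × Category 3 = 228-264 weeks.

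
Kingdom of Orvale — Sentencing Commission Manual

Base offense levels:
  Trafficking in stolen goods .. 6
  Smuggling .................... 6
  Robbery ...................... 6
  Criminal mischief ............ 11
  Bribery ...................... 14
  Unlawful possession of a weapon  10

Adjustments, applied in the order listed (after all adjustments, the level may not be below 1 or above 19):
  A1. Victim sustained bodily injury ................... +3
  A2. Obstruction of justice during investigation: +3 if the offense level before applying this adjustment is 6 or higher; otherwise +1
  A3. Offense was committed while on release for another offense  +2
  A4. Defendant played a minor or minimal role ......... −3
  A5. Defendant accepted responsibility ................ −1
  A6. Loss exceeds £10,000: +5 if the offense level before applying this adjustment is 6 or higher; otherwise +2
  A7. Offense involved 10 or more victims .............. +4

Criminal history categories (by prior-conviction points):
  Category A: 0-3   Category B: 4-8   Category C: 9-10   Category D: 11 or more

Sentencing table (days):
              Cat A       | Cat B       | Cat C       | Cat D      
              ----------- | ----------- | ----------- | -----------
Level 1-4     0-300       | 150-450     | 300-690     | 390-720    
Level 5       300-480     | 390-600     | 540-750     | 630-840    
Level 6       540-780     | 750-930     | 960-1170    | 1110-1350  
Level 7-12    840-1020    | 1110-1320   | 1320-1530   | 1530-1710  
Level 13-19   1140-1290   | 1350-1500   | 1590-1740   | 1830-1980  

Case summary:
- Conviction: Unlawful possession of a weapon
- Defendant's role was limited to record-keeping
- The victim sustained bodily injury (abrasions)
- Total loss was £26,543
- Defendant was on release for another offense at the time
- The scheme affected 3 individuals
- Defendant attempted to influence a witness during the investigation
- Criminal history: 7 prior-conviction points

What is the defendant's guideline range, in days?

1350-1500 days

Base offense level for unlawful possession of a weapon: 10.
A1 applies: 10 + 3 = 13.
A2 applies (level before this adjustment is 13 ≥ 6, so +3): 13 + 3 = 16.
A3 applies: 16 + 2 = 18.
A4 applies: 18 − 3 = 15.
A5 does not apply.
A6 applies (level before this adjustment is 15 ≥ 6, so +5): 15 + 5 = 20.
Level 20 exceeds the maximum of 19; capped at 19.
Final offense level: 19.
Criminal history: 7 prior points → Category B (4-8).
Level 19 falls in the 13-19 band.
Grid: Level 13-19 × Category B = 1350-1500 days.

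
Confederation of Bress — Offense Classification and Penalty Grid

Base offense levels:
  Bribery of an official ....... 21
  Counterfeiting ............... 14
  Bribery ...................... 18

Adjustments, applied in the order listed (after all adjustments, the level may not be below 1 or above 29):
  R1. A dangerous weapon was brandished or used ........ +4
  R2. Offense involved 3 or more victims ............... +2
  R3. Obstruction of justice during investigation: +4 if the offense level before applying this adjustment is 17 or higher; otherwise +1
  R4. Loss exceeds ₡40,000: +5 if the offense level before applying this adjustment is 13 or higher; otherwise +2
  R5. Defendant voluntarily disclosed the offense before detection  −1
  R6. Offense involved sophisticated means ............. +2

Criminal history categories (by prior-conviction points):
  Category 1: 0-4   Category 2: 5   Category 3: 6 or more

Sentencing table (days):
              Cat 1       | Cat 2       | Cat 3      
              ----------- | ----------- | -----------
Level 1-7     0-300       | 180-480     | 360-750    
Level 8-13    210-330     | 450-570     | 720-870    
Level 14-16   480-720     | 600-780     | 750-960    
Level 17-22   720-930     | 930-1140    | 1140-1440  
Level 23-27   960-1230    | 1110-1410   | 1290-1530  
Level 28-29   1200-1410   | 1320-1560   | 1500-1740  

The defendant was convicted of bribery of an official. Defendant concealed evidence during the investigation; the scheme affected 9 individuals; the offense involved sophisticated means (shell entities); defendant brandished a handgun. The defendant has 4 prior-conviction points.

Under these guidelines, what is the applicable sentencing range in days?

1200-1410 days

Base offense level for bribery of an official: 21.
R1 applies: 21 + 4 = 25.
R2 applies: 25 + 2 = 27.
R3 applies (level before this adjustment is 27 ≥ 17, so +4): 27 + 4 = 31.
R6 applies: 31 + 2 = 33.
Level 33 exceeds the maximum of 29; capped at 29.
Final offense level: 29.
Criminal history: 4 prior points → Category 1 (0-4).
Level 29 falls in the 28-29 band.
Grid: Level 28-29 × Category 1 = 1200-1410 days.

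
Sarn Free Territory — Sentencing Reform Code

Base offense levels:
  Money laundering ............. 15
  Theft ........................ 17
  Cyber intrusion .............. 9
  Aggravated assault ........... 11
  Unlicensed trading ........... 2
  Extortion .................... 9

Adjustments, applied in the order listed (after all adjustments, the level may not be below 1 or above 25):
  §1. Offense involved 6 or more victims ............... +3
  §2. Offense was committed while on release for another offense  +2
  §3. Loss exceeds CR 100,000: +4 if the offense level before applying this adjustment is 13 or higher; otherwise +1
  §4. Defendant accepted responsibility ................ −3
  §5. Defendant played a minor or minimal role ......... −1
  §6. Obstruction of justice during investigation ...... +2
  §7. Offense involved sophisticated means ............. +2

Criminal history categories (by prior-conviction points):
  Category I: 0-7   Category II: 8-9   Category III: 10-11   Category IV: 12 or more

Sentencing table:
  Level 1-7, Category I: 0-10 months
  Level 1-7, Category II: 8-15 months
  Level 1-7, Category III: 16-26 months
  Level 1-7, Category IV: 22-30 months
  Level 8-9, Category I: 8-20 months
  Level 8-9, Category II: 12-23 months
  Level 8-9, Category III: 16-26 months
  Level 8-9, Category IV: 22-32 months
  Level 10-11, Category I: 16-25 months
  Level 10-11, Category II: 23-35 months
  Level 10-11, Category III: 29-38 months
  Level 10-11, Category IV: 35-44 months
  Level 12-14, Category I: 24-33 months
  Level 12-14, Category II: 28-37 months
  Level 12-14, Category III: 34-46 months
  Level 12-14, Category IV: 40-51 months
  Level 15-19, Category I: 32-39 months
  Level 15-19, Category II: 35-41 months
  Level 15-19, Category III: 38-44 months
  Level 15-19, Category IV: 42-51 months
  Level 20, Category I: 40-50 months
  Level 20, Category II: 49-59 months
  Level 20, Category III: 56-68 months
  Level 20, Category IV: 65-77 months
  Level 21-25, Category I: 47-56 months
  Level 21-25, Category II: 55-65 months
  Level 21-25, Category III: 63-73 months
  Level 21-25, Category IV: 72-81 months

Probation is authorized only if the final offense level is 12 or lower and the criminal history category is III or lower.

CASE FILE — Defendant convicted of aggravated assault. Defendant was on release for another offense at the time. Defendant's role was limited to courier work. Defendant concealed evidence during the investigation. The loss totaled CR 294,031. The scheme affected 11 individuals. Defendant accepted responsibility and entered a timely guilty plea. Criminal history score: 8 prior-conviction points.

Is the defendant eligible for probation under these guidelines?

Base offense level for aggravated assault: 11.
§1 applies: 11 + 3 = 14.
§2 applies: 14 + 2 = 16.
§3 applies (level before this adjustment is 16 ≥ 13, so +4): 16 + 4 = 20.
§4 applies: 20 − 3 = 17.
§5 applies: 17 − 1 = 16.
§6 applies: 16 + 2 = 18.
§7 does not apply.
Final offense level: 18.
Criminal history: 8 prior points → Category II (8-9).
Level 18 falls in the 15-19 band.
Grid: Level 15-19 × Category II = 35-41 months.
Probation check: level 18 > 12 and category II ≤ III → not eligible.

No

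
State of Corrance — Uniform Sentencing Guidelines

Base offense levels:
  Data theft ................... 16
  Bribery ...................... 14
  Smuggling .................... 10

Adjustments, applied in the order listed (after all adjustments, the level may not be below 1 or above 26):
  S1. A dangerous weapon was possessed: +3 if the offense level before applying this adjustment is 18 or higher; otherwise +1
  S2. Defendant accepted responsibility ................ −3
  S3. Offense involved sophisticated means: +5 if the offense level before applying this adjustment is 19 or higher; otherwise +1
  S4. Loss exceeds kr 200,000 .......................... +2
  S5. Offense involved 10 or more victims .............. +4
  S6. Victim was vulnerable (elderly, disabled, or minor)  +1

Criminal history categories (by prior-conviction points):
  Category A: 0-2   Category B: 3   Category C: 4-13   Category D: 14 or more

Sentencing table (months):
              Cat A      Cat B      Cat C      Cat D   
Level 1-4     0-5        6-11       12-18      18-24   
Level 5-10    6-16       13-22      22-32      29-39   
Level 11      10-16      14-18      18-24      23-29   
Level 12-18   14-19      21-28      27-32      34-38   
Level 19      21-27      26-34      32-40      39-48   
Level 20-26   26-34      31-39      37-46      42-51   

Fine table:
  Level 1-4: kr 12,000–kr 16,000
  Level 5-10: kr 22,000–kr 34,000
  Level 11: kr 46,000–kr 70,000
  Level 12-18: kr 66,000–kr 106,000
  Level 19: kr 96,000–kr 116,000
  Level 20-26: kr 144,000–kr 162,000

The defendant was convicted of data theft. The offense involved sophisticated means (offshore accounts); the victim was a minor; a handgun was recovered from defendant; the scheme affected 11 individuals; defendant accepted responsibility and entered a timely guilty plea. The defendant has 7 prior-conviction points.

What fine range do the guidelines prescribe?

Base offense level for data theft: 16.
S1 applies (level before this adjustment is 16 < 18, so +1): 16 + 1 = 17.
S2 applies: 17 − 3 = 14.
S3 applies (level before this adjustment is 14 < 19, so +1): 14 + 1 = 15.
S5 applies: 15 + 4 = 19.
S6 applies: 19 + 1 = 20.
Final offense level: 20.
Level 20 falls in the 20-26 band.
Fine table: Level 20-26 → kr 144,000–kr 162,000.

kr 144,000–kr 162,000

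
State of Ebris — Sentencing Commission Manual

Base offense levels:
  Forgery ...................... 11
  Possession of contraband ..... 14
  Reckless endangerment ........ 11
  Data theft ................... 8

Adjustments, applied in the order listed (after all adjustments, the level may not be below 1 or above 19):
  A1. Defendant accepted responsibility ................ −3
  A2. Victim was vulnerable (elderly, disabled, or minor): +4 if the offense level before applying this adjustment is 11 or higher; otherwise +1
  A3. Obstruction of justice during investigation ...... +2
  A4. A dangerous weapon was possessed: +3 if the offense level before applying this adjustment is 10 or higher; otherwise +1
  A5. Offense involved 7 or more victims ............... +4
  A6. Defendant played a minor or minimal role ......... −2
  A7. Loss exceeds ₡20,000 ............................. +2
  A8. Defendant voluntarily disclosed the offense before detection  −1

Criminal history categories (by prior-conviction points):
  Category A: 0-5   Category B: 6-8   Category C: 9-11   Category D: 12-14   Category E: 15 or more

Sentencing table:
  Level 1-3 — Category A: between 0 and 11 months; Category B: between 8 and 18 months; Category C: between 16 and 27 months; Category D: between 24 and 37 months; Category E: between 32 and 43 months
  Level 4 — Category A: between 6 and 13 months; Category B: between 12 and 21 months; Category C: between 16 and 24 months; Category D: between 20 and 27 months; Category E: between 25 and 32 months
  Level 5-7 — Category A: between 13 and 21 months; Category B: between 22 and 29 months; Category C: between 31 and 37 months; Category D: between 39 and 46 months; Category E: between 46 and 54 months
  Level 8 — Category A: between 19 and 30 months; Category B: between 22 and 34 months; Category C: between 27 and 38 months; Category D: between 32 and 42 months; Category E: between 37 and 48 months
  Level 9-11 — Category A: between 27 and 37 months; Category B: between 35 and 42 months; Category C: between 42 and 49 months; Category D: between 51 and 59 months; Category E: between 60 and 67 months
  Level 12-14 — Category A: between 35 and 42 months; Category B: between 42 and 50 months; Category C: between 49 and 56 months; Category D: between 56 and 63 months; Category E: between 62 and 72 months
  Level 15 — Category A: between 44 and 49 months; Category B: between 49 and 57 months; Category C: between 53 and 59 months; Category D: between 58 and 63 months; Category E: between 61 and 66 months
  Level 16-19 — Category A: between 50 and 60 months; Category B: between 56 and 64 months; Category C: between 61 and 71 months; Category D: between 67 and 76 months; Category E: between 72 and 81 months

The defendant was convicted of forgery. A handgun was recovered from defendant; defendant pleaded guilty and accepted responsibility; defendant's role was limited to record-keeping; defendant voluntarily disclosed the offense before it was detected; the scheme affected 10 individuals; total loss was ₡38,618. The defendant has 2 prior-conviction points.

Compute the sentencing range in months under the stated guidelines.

Base offense level for forgery: 11.
A1 applies: 11 − 3 = 8.
A2 does not apply.
A4 applies (level before this adjustment is 8 < 10, so +1): 8 + 1 = 9.
A5 applies: 9 + 4 = 13.
A6 applies: 13 − 2 = 11.
A7 applies: 11 + 2 = 13.
A8 applies: 13 − 1 = 12.
Final offense level: 12.
Criminal history: 2 prior points → Category A (0-5).
Level 12 falls in the 12-14 band.
Grid: Level 12-14 × Category A = 35-42 months.

35-42 months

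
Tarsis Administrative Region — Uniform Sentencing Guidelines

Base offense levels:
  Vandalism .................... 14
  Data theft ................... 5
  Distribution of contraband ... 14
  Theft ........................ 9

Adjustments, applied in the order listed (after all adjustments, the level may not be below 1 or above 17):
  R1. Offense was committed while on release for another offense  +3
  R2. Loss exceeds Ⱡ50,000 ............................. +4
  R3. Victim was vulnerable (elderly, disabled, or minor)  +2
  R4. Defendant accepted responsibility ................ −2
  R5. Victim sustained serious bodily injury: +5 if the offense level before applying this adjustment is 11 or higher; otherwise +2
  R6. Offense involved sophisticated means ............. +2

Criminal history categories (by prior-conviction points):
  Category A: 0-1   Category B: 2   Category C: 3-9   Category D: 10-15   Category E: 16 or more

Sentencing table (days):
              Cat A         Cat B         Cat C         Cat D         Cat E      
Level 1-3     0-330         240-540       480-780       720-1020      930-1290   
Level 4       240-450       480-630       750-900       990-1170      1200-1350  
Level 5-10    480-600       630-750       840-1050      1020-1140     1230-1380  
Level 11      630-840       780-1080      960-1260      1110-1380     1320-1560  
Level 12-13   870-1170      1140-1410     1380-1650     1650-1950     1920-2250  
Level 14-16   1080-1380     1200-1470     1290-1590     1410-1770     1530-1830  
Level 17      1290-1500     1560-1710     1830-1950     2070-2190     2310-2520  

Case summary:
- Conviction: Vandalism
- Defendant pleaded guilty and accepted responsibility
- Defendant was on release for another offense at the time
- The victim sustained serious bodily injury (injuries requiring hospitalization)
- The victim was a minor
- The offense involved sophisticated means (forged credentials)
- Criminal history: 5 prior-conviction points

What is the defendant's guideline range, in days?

Base offense level for vandalism: 14.
R1 applies: 14 + 3 = 17.
R2 does not apply.
R3 applies: 17 + 2 = 19.
R4 applies: 19 − 2 = 17.
R5 applies (level before this adjustment is 17 ≥ 11, so +5): 17 + 5 = 22.
R6 applies: 22 + 2 = 24.
Level 24 exceeds the maximum of 17; capped at 17.
Final offense level: 17.
Criminal history: 5 prior points → Category C (3-9).
Level 17 falls in the 17 band.
Grid: Level 17 × Category C = 1830-1950 days.

1830-1950 days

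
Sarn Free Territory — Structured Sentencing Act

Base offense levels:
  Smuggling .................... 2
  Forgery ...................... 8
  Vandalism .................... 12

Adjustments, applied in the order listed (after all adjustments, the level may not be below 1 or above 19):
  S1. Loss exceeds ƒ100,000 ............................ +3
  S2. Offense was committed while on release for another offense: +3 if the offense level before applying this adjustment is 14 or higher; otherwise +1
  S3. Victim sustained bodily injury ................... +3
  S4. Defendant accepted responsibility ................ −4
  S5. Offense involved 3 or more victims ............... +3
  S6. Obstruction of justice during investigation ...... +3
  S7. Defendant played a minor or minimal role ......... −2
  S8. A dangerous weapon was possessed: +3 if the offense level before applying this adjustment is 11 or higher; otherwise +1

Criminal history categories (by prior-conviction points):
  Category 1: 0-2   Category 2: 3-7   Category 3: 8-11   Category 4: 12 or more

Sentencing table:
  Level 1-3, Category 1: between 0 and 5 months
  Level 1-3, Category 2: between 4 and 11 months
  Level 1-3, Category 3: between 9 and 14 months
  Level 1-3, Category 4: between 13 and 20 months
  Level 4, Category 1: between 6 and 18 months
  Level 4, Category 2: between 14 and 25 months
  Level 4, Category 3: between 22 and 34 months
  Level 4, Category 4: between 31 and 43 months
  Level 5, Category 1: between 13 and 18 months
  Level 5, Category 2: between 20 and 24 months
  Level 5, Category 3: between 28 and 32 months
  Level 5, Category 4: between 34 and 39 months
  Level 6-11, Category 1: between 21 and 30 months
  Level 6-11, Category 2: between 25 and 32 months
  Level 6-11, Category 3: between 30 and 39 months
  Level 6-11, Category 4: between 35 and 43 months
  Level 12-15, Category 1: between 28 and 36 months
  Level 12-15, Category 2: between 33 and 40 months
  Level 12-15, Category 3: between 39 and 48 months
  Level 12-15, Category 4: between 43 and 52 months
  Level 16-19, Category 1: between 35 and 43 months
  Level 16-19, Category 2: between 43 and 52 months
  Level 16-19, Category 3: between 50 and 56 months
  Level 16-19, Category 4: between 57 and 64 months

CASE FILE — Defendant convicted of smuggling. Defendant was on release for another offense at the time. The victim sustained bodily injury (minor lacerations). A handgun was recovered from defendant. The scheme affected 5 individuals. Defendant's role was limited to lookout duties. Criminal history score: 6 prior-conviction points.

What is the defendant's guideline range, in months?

Base offense level for smuggling: 2.
S2 applies (level before this adjustment is 2 < 14, so +1): 2 + 1 = 3.
S3 applies: 3 + 3 = 6.
S5 applies: 6 + 3 = 9.
S7 applies: 9 − 2 = 7.
S8 applies (level before this adjustment is 7 < 11, so +1): 7 + 1 = 8.
Final offense level: 8.
Criminal history: 6 prior points → Category 2 (3-7).
Level 8 falls in the 6-11 band.
Grid: Level 6-11 × Category 2 = 25-32 months.

25-32 months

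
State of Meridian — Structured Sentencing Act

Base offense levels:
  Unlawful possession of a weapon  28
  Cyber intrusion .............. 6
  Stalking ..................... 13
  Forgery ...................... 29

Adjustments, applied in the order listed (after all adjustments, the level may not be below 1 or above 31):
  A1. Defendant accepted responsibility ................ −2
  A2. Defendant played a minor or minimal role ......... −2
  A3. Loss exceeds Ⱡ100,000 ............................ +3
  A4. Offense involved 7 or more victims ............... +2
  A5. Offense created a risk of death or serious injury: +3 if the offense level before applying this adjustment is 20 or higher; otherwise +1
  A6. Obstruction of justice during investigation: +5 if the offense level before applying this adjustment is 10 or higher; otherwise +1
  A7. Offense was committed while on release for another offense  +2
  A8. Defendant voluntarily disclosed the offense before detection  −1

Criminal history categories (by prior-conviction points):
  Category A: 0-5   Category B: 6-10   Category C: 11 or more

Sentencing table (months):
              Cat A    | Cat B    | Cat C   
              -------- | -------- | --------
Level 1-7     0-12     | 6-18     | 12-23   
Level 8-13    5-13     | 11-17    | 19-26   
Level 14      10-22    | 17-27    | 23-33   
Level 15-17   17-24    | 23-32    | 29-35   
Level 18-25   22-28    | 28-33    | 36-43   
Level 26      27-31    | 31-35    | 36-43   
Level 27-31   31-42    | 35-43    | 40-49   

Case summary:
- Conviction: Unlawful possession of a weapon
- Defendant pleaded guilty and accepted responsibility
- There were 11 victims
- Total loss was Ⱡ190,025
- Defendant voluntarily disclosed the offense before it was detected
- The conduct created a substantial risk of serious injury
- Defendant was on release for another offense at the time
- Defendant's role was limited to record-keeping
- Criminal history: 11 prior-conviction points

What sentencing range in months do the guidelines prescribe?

40-49 months

Base offense level for unlawful possession of a weapon: 28.
A1 applies: 28 − 2 = 26.
A2 applies: 26 − 2 = 24.
A3 applies: 24 + 3 = 27.
A4 applies: 27 + 2 = 29.
A5 applies (level before this adjustment is 29 ≥ 20, so +3): 29 + 3 = 32.
A6 does not apply.
A7 applies: 32 + 2 = 34.
A8 applies: 34 − 1 = 33.
Level 33 exceeds the maximum of 31; capped at 31.
Final offense level: 31.
Criminal history: 11 prior points → Category C (11+).
Level 31 falls in the 27-31 band.
Grid: Level 27-31 × Category C = 40-49 months.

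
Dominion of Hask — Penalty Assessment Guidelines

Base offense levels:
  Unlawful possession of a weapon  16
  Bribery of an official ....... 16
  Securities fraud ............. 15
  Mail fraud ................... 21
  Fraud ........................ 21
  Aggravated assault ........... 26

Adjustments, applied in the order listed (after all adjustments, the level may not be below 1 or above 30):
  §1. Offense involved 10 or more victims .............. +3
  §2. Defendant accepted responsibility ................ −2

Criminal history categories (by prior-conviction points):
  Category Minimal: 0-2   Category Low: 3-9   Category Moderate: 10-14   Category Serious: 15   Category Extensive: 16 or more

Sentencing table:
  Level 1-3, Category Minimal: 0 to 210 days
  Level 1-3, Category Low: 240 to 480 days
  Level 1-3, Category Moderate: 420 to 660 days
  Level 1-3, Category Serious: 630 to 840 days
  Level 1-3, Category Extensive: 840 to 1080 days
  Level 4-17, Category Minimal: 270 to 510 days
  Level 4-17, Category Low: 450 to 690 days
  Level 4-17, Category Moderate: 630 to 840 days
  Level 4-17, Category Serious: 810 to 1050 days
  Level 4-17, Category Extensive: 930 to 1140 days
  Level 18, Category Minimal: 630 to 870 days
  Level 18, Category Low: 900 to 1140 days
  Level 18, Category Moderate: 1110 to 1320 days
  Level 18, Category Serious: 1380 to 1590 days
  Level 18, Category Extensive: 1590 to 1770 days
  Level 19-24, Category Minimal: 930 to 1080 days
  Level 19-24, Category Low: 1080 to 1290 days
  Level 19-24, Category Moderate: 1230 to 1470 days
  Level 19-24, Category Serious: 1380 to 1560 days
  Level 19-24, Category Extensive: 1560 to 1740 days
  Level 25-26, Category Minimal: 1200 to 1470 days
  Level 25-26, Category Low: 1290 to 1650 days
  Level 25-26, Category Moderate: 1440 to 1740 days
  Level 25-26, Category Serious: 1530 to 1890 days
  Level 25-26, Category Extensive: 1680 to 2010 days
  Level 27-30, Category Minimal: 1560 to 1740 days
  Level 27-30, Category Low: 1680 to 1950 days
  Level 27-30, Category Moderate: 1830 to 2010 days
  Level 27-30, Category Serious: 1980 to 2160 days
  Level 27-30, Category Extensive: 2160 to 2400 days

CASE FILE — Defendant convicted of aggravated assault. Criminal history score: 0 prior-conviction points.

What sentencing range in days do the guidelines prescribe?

Base offense level for aggravated assault: 26.
Final offense level: 26.
Criminal history: 0 prior points → Category Minimal (0-2).
Level 26 falls in the 25-26 band.
Grid: Level 25-26 × Category Minimal = 1200-1470 days.

1200-1470 days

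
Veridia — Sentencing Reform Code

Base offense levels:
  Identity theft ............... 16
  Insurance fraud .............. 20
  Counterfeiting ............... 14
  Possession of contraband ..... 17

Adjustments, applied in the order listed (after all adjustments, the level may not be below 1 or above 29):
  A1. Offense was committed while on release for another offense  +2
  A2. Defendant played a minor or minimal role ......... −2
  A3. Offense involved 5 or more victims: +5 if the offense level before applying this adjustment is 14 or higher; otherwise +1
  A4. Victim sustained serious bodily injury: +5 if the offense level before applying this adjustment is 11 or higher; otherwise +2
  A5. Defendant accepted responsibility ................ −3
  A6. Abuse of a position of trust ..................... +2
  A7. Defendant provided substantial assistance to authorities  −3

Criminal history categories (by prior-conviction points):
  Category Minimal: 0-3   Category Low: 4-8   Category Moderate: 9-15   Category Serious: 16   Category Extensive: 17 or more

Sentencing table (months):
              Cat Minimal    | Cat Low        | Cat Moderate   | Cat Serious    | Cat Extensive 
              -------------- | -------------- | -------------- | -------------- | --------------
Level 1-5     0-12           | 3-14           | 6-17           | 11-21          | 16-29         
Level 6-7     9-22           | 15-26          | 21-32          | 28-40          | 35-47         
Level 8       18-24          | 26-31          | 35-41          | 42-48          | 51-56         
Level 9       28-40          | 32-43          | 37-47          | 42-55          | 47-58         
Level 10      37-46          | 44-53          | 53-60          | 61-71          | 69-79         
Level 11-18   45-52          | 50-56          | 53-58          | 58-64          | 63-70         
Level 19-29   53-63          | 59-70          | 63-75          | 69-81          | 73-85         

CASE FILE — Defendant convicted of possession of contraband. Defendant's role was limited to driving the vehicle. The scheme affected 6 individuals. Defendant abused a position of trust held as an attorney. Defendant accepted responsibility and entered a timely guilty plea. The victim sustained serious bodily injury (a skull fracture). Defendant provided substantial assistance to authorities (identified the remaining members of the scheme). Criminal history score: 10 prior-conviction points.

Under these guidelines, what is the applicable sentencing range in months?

63-75 months

Base offense level for possession of contraband: 17.
A1 does not apply.
A2 applies: 17 − 2 = 15.
A3 applies (level before this adjustment is 15 ≥ 14, so +5): 15 + 5 = 20.
A4 applies (level before this adjustment is 20 ≥ 11, so +5): 20 + 5 = 25.
A5 applies: 25 − 3 = 22.
A6 applies: 22 + 2 = 24.
A7 applies: 24 − 3 = 21.
Final offense level: 21.
Criminal history: 10 prior points → Category Moderate (9-15).
Level 21 falls in the 19-29 band.
Grid: Level 19-29 × Category Moderate = 63-75 months.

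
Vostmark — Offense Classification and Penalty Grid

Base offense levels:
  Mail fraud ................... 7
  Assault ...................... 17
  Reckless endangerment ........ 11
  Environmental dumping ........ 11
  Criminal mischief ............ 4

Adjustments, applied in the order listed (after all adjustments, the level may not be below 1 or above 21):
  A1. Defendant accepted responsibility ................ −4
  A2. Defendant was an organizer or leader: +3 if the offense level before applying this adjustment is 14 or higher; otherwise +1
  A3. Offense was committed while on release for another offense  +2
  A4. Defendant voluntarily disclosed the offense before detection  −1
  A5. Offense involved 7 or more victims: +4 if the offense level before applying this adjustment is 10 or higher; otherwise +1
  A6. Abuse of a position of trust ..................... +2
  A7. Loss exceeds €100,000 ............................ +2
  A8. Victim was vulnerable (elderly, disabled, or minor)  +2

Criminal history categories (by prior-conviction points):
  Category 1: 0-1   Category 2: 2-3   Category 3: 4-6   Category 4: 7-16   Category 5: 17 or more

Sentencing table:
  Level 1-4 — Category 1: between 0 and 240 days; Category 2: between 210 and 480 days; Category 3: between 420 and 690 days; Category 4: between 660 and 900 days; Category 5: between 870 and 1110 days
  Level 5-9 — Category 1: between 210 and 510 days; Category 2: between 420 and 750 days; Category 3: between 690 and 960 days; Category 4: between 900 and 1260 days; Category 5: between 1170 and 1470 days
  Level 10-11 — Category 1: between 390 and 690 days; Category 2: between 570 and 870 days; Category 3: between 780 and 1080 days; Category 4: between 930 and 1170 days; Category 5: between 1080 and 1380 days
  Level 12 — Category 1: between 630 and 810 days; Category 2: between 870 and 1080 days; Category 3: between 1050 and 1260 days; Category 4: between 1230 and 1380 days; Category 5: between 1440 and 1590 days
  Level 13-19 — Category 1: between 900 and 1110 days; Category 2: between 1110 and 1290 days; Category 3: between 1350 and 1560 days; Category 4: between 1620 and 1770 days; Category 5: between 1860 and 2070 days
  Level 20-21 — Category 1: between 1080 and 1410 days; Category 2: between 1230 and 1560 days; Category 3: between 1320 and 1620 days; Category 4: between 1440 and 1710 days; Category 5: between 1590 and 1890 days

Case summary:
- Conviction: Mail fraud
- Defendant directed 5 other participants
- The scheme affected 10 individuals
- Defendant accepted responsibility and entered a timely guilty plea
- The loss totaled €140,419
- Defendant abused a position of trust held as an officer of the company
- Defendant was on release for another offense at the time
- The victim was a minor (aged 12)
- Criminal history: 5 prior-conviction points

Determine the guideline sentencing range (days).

Base offense level for mail fraud: 7.
A1 applies: 7 − 4 = 3.
A2 applies (level before this adjustment is 3 < 14, so +1): 3 + 1 = 4.
A3 applies: 4 + 2 = 6.
A5 applies (level before this adjustment is 6 < 10, so +1): 6 + 1 = 7.
A6 applies: 7 + 2 = 9.
A7 applies: 9 + 2 = 11.
A8 applies: 11 + 2 = 13.
Final offense level: 13.
Criminal history: 5 prior points → Category 3 (4-6).
Level 13 falls in the 13-19 band.
Grid: Level 13-19 × Category 3 = 1350-1560 days.

1350-1560 days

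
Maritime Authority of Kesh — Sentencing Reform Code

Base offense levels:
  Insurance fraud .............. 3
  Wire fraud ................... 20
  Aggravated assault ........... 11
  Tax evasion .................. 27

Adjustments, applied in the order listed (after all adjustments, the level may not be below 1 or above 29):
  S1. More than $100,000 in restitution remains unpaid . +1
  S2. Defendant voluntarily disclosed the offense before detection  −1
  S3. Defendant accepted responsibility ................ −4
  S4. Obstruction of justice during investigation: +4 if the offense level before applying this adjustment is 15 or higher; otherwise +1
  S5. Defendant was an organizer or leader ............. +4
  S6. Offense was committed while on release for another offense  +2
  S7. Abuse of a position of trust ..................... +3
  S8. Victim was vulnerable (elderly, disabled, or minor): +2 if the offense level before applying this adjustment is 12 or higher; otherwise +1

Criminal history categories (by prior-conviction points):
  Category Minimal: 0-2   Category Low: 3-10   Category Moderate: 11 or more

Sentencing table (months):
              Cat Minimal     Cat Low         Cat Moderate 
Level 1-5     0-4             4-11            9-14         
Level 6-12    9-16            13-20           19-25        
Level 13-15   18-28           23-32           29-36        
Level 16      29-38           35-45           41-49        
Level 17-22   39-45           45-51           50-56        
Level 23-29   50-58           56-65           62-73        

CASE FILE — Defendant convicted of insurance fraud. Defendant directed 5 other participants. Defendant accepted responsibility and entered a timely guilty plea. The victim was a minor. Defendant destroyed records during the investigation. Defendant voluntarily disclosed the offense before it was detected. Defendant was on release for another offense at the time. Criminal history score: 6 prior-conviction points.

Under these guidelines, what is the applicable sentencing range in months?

Base offense level for insurance fraud: 3.
S1 does not apply.
S2 applies: 3 − 1 = 2.
S3 applies: 2 − 4 = -2.
S4 applies (level before this adjustment is -2 < 15, so +1): -2 + 1 = -1.
S5 applies: -1 + 4 = 3.
S6 applies: 3 + 2 = 5.
S7 does not apply.
S8 applies (level before this adjustment is 5 < 12, so +1): 5 + 1 = 6.
Final offense level: 6.
Criminal history: 6 prior points → Category Low (3-10).
Level 6 falls in the 6-12 band.
Grid: Level 6-12 × Category Low = 13-20 months.

13-20 months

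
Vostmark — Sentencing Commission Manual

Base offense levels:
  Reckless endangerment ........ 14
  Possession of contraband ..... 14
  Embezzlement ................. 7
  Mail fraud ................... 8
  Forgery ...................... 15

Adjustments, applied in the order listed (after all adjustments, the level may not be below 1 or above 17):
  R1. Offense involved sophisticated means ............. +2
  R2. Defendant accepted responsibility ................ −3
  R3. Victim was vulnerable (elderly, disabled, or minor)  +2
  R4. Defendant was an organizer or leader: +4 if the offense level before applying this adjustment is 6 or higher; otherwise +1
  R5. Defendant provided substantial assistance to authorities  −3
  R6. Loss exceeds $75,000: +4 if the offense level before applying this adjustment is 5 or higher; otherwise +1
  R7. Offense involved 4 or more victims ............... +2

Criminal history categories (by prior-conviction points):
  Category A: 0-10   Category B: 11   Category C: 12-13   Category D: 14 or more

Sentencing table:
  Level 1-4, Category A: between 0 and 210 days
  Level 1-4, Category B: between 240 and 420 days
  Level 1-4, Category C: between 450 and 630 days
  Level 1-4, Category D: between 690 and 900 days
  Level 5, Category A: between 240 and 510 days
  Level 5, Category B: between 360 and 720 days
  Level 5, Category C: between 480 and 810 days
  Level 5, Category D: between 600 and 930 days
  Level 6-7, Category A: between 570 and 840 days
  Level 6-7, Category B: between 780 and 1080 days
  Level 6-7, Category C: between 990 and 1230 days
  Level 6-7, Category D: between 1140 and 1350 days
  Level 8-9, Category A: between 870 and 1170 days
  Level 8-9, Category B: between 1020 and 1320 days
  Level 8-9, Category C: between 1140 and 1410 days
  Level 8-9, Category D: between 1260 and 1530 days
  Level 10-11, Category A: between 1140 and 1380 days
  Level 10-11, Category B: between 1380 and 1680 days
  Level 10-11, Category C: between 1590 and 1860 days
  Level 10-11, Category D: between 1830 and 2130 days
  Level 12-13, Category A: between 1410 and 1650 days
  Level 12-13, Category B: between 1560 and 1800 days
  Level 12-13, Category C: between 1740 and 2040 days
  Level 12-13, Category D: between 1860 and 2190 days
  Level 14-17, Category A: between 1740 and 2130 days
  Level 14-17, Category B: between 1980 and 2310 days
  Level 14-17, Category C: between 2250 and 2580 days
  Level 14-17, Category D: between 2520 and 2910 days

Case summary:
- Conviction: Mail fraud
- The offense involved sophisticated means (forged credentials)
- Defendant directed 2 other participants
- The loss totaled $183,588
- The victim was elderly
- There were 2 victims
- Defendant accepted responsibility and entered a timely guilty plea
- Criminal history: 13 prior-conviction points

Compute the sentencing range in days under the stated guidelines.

2250-2580 days

Base offense level for mail fraud: 8.
R1 applies: 8 + 2 = 10.
R2 applies: 10 − 3 = 7.
R3 applies: 7 + 2 = 9.
R4 applies (level before this adjustment is 9 ≥ 6, so +4): 9 + 4 = 13.
R5 does not apply.
R6 applies (level before this adjustment is 13 ≥ 5, so +4): 13 + 4 = 17.
R7 does not apply.
Final offense level: 17.
Criminal history: 13 prior points → Category C (12-13).
Level 17 falls in the 14-17 band.
Grid: Level 14-17 × Category C = 2250-2580 days.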